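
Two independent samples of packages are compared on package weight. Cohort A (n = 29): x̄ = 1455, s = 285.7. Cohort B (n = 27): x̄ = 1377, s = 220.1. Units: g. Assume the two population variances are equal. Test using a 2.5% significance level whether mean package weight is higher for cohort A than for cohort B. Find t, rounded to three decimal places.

1.138

Let group 1 = cohort A, group 2 = cohort B. H0: μ_1 = μ_2; H1: μ_1 > μ_2 (two-sample pooled-variance t-test, right-tailed).
s_p² = [(29−1)·285.7² + (27−1)·220.1²]/(29+27−2) = 65648.7
t = (1455 − 1377)/√[65648.7·(1/29 + 1/27)] = 1.138
df = n₁ + n₂ − 2 = 54
p-value = P(T ≥ 1.138) ≈ 0.130
Since p ≈ 0.130 > α = 0.025, fail to reject H0; the evidence is not statistically significant.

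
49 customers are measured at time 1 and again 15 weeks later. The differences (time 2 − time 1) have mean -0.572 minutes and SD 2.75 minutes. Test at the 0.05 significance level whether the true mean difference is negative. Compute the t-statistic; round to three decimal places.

-1.456

H0: μ_d = 0; H1: μ_d < 0 (paired t-test on the differences, left-tailed).
t = d̄/(s_d/√n) = -0.572/(2.75/√49) = -1.456
df = n − 1 = 48
p-value = P(T ≤ -1.456) ≈ 0.076
Since p ≈ 0.076 > α = 0.05, fail to reject H0; the data do not provide sufficient evidence against H0.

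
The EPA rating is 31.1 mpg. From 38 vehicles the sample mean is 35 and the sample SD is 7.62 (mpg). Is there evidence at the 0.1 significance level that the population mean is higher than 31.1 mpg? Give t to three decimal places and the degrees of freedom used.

H0: μ = 31.1; H1: μ > 31.1 (one-sample t-test, right-tailed).
t = (x̄ − μ₀)/(s/√n) = (35 − 31.1)/(7.62/√38) = 3.155
df = n − 1 = 37
p-value = P(T ≥ 3.155) ≈ 0.002
Since p ≈ 0.002 < α = 0.1, reject H0; the evidence is statistically significant.

t = 3.155, df = 37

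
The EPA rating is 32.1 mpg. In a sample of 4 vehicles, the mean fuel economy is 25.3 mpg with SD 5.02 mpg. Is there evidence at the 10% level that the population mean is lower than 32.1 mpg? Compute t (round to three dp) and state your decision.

H0: μ = 32.1; H1: μ < 32.1 (one-sample t-test, left-tailed).
t = (x̄ − μ₀)/(s/√n) = (25.3 − 32.1)/(5.02/√4) = -2.709
df = n − 1 = 3
p-value = P(T ≤ -2.709) ≈ 0.037
Since p ≈ 0.037 < α = 0.1, reject H0; the evidence is statistically significant.

t = -2.709; reject H0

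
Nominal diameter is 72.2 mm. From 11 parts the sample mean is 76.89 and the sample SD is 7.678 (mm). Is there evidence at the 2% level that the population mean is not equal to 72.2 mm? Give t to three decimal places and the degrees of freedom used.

H0: μ = 72.2; H1: μ ≠ 72.2 (one-sample t-test, two-sided).
t = (x̄ − μ₀)/(s/√n) = (76.89 − 72.2)/(7.678/√11) = 2.026
df = n − 1 = 10
Two-sided p-value ≈ 0.070
Since p ≈ 0.070 > α = 0.02, fail to reject H0; the evidence is not statistically significant.

t = 2.026, df = 10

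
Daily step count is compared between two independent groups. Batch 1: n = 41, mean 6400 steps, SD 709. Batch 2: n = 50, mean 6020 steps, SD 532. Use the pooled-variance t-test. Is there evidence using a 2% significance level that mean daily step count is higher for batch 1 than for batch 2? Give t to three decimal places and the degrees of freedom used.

t = 2.919, df = 89

Let group 1 = batch 1, group 2 = batch 2. H0: μ_1 = μ_2; H1: μ_1 > μ_2 (two-sample pooled-variance t-test, right-tailed).
s_p² = [(41−1)·709² + (50−1)·532²]/(41+50−2) = 381746
t = (6400 − 6020)/√[381746·(1/41 + 1/50)] = 2.919
df = n₁ + n₂ − 2 = 89
p-value = P(T ≥ 2.919) ≈ 0.0022
Since p ≈ 0.0022 < α = 0.02, reject H0; the evidence is statistically significant.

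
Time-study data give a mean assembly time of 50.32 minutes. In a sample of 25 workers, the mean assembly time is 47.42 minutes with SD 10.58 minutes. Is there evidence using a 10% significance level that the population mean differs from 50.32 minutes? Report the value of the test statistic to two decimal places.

-1.37

H0: μ = 50.32; H1: μ ≠ 50.32 (one-sample t-test, two-sided).
t = (x̄ − μ₀)/(s/√n) = (47.42 − 50.32)/(10.58/√25) = -1.37
df = n − 1 = 24
Two-sided p-value ≈ 0.183
Since p ≈ 0.183 > α = 0.1, fail to reject H0; the data do not provide sufficient evidence against H0.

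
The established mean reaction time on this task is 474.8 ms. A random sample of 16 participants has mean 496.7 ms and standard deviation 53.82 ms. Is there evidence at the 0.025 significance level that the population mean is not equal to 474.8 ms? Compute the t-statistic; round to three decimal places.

1.628

H0: μ = 474.8; H1: μ ≠ 474.8 (one-sample t-test, two-sided).
t = (x̄ − μ₀)/(s/√n) = (496.7 − 474.8)/(53.82/√16) = 1.628
df = n − 1 = 15
Two-sided p-value ≈ 0.1244
Since p ≈ 0.1244 > α = 0.025, fail to reject H0; the evidence is not statistically significant.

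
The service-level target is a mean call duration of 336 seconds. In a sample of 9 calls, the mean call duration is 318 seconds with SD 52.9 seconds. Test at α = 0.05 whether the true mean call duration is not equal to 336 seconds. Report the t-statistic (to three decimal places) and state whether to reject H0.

H0: μ = 336; H1: μ ≠ 336 (one-sample t-test, two-sided).
t = (x̄ − μ₀)/(s/√n) = (318 − 336)/(52.9/√9) = -1.021
df = n − 1 = 8
Two-sided p-value ≈ 0.337
Since p ≈ 0.337 > α = 0.05, fail to reject H0; the evidence is not statistically significant.

t = -1.021; fail to reject H0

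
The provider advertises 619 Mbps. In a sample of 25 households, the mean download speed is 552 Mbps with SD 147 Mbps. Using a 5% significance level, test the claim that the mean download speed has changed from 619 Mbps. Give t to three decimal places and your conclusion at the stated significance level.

t = -2.279; reject H0

H0: μ = 619; H1: μ ≠ 619 (one-sample t-test, two-sided).
t = (x̄ − μ₀)/(s/√n) = (552 − 619)/(147/√25) = -2.279
df = n − 1 = 24
Two-sided p-value ≈ 0.032
Since p ≈ 0.032 < α = 0.05, reject H0; the data support H1.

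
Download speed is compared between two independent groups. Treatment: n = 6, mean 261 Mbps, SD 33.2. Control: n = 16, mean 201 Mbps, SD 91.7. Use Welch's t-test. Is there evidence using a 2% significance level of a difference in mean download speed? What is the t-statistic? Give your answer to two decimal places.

2.25

Let group 1 = treatment, group 2 = control. H0: μ_1 = μ_2; H1: μ_1 ≠ μ_2 (Welch's two-sample t-test, two-sided).
t = (x̄_1 − x̄_2)/√(s_1²/n_1 + s_2²/n_2) = (261 − 201)/√(33.2²/6 + 91.7²/16) = 2.25
Welch–Satterthwaite df ≈ 19.99
Two-sided p-value ≈ 0.0357
Since p ≈ 0.0357 > α = 0.02, fail to reject H0; the evidence is not statistically significant.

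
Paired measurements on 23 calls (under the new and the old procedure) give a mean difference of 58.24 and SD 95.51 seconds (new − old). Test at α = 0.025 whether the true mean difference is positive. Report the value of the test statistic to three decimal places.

2.924

H0: μ_d = 0; H1: μ_d > 0 (paired t-test on the differences, right-tailed).
t = d̄/(s_d/√n) = 58.24/(95.51/√23) = 2.924
df = n − 1 = 22
p-value = P(T ≥ 2.924) ≈ 0.004
Since p ≈ 0.004 < α = 0.025, reject H0; the data support H1.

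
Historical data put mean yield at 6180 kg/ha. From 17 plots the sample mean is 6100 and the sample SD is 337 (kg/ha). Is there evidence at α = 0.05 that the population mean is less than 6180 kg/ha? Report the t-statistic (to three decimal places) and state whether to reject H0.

t = -0.979; fail to reject H0

H0: μ = 6180; H1: μ < 6180 (one-sample t-test, left-tailed).
t = (x̄ − μ₀)/(s/√n) = (6100 − 6180)/(337/√17) = -0.979
df = n − 1 = 16
p-value = P(T ≤ -0.979) ≈ 0.1711
Since p ≈ 0.1711 > α = 0.05, fail to reject H0; the evidence is not statistically significant.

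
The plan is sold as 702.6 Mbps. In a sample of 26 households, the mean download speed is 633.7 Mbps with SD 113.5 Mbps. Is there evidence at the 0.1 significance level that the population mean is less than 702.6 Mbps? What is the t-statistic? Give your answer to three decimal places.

-3.095

H0: μ = 702.6; H1: μ < 702.6 (one-sample t-test, left-tailed).
t = (x̄ − μ₀)/(s/√n) = (633.7 − 702.6)/(113.5/√26) = -3.095
df = n − 1 = 25
p-value = P(T ≤ -3.095) ≈ 0.0024
Since p ≈ 0.0024 < α = 0.1, reject H0; the data support H1.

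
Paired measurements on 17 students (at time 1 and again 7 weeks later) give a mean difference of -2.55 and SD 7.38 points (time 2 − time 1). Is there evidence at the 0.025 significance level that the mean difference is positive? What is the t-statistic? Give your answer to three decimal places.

H0: μ_d = 0; H1: μ_d > 0 (paired t-test on the differences, right-tailed).
t = d̄/(s_d/√n) = -2.55/(7.38/√17) = -1.425
df = n − 1 = 16
p-value = P(T ≥ -1.425) ≈ 0.9133
Since p ≈ 0.9133 > α = 0.025, fail to reject H0; the data do not provide sufficient evidence against H0.

-1.425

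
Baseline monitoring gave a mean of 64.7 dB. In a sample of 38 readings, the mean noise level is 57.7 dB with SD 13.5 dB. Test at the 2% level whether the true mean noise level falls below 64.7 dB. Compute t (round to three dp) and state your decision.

H0: μ = 64.7; H1: μ < 64.7 (one-sample t-test, left-tailed).
t = (x̄ − μ₀)/(s/√n) = (57.7 − 64.7)/(13.5/√38) = -3.196
df = n − 1 = 37
p-value = P(T ≤ -3.196) ≈ 0.0014
Since p ≈ 0.0014 < α = 0.02, reject H0; the evidence is statistically significant.

t = -3.196; reject H0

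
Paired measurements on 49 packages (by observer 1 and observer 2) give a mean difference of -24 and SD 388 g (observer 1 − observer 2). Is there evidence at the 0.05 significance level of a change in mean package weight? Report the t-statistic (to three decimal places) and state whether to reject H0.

H0: μ_d = 0; H1: μ_d ≠ 0 (paired t-test on the differences, two-sided).
t = d̄/(s_d/√n) = -24/(388/√49) = -0.433
df = n − 1 = 48
Two-sided p-value ≈ 0.667
Since p ≈ 0.667 > α = 0.05, fail to reject H0; the data do not provide sufficient evidence against H0.

t = -0.433; fail to reject H0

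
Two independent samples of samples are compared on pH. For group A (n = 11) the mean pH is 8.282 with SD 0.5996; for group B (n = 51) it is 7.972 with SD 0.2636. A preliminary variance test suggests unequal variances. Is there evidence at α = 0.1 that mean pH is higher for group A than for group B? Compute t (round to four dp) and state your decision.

Let group 1 = group A, group 2 = group B. H0: μ_1 = μ_2; H1: μ_1 > μ_2 (Welch's two-sample t-test, right-tailed).
t = (x̄_1 − x̄_2)/√(s_1²/n_1 + s_2²/n_2) = (8.282 − 7.972)/√(0.5996²/11 + 0.2636²/51) = 1.6801
Welch–Satterthwaite df ≈ 10.85
p-value = P(T ≥ 1.6801) ≈ 0.0607
Since p ≈ 0.0607 < α = 0.1, reject H0; the evidence is statistically significant.

t = 1.6801; reject H0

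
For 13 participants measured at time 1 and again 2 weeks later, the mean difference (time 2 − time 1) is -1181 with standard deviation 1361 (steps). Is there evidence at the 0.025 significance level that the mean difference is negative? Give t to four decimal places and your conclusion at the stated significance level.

t = -3.1287; reject H0

H0: μ_d = 0; H1: μ_d < 0 (paired t-test on the differences, left-tailed).
t = d̄/(s_d/√n) = -1181/(1361/√13) = -3.1287
df = n − 1 = 12
p-value = P(T ≤ -3.1287) ≈ 0.0044
Since p ≈ 0.0044 < α = 0.025, reject H0; the data support H1.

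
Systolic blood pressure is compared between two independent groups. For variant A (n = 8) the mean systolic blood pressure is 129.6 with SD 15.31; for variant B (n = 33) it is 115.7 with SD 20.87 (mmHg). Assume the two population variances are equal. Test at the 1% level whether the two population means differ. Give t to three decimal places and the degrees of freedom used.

t = 1.765, df = 39

Let group 1 = variant A, group 2 = variant B. H0: μ_1 = μ_2; H1: μ_1 ≠ μ_2 (two-sample pooled-variance t-test, two-sided).
s_p² = [(8−1)·15.31² + (33−1)·20.87²]/(8+33−2) = 399.451
t = (129.6 − 115.7)/√[399.451·(1/8 + 1/33)] = 1.765
df = n₁ + n₂ − 2 = 39
Two-sided p-value ≈ 0.085
Since p ≈ 0.085 > α = 0.01, fail to reject H0; the evidence is not statistically significant.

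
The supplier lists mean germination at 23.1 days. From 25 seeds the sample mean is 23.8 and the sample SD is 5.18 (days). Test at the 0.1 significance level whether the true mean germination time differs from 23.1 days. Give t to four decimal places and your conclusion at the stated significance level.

H0: μ = 23.1; H1: μ ≠ 23.1 (one-sample t-test, two-sided).
t = (x̄ − μ₀)/(s/√n) = (23.8 − 23.1)/(5.18/√25) = 0.6757
df = n − 1 = 24
Two-sided p-value ≈ 0.5057
Since p ≈ 0.5057 > α = 0.1, fail to reject H0; the evidence is not statistically significant.

t = 0.6757; fail to reject H0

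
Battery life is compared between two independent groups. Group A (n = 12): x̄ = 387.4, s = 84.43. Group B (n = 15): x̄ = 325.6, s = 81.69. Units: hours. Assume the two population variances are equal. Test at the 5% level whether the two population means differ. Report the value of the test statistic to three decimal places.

1.925

Let group 1 = group A, group 2 = group B. H0: μ_1 = μ_2; H1: μ_1 ≠ μ_2 (two-sample pooled-variance t-test, two-sided).
s_p² = [(12−1)·84.43² + (15−1)·81.69²]/(12+15−2) = 6873.53
t = (387.4 − 325.6)/√[6873.53·(1/12 + 1/15)] = 1.925
df = n₁ + n₂ − 2 = 25
Two-sided p-value ≈ 0.0657
Since p ≈ 0.0657 > α = 0.05, fail to reject H0; the evidence is not statistically significant.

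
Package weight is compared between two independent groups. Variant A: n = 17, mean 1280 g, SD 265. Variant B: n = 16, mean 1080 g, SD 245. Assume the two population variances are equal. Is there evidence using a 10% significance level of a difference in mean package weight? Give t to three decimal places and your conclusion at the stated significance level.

Let group 1 = variant A, group 2 = variant B. H0: μ_1 = μ_2; H1: μ_1 ≠ μ_2 (two-sample pooled-variance t-test, two-sided).
s_p² = [(17−1)·265² + (16−1)·245²]/(17+16−2) = 65289.5
t = (1280 − 1080)/√[65289.5·(1/17 + 1/16)] = 2.247
df = n₁ + n₂ − 2 = 31
Two-sided p-value ≈ 0.0319
Since p ≈ 0.0319 < α = 0.1, reject H0; the data support H1.

t = 2.247; reject H0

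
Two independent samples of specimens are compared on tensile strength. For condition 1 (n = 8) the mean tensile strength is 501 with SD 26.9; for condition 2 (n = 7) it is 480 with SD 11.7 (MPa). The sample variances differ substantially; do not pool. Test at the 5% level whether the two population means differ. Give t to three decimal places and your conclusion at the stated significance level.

t = 2.002; fail to reject H0

Let group 1 = condition 1, group 2 = condition 2. H0: μ_1 = μ_2; H1: μ_1 ≠ μ_2 (Welch's two-sample t-test, two-sided).
t = (x̄_1 − x̄_2)/√(s_1²/n_1 + s_2²/n_2) = (501 − 480)/√(26.9²/8 + 11.7²/7) = 2.002
Welch–Satterthwaite df ≈ 9.82
Two-sided p-value ≈ 0.074
Since p ≈ 0.074 > α = 0.05, fail to reject H0; the evidence is not statistically significant.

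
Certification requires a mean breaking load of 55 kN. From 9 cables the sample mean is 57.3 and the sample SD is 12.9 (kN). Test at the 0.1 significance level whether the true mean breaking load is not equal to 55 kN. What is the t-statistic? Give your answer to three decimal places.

H0: μ = 55; H1: μ ≠ 55 (one-sample t-test, two-sided).
t = (x̄ − μ₀)/(s/√n) = (57.3 − 55)/(12.9/√9) = 0.535
df = n − 1 = 8
Two-sided p-value ≈ 0.607
Since p ≈ 0.607 > α = 0.1, fail to reject H0; the evidence is not statistically significant.

0.535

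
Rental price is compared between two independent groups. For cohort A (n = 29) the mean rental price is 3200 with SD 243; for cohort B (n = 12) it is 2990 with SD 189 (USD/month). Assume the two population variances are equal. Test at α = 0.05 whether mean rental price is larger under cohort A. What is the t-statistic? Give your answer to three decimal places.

Let group 1 = cohort A, group 2 = cohort B. H0: μ_1 = μ_2; H1: μ_1 > μ_2 (two-sample pooled-variance t-test, right-tailed).
s_p² = [(29−1)·243² + (12−1)·189²]/(29+12−2) = 52469.3
t = (3200 − 2990)/√[52469.3·(1/29 + 1/12)] = 2.671
df = n₁ + n₂ − 2 = 39
p-value = P(T ≥ 2.671) ≈ 0.005
Since p ≈ 0.005 < α = 0.05, reject H0; the data support H1.

2.671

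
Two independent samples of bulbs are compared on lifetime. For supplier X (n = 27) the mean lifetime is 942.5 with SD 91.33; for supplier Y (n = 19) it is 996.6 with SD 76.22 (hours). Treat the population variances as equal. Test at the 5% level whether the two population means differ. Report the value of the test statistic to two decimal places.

-2.11

Let group 1 = supplier X, group 2 = supplier Y. H0: μ_1 = μ_2; H1: μ_1 ≠ μ_2 (two-sample pooled-variance t-test, two-sided).
s_p² = [(27−1)·91.33² + (19−1)·76.22²]/(27+19−2) = 7305.48
t = (942.5 − 996.6)/√[7305.48·(1/27 + 1/19)] = -2.11
df = n₁ + n₂ − 2 = 44
Two-sided p-value ≈ 0.0402
Since p ≈ 0.0402 < α = 0.05, reject H0; the data support H1.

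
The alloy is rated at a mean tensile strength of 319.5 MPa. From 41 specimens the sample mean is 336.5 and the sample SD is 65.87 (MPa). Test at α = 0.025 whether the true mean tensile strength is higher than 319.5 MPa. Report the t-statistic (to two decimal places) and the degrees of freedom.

H0: μ = 319.5; H1: μ > 319.5 (one-sample t-test, right-tailed).
t = (x̄ − μ₀)/(s/√n) = (336.5 − 319.5)/(65.87/√41) = 1.65
df = n − 1 = 40
p-value = P(T ≥ 1.65) ≈ 0.053
Since p ≈ 0.053 > α = 0.025, fail to reject H0; the evidence is not statistically significant.

t = 1.65, df = 40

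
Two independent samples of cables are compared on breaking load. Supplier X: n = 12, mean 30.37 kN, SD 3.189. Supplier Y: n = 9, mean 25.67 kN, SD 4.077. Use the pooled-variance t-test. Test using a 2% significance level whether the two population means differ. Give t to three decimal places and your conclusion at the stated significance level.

Let group 1 = supplier X, group 2 = supplier Y. H0: μ_1 = μ_2; H1: μ_1 ≠ μ_2 (two-sample pooled-variance t-test, two-sided).
s_p² = [(12−1)·3.189² + (9−1)·4.077²]/(12+9−2) = 12.8864
t = (30.37 − 25.67)/√[12.8864·(1/12 + 1/9)] = 2.969
df = n₁ + n₂ − 2 = 19
Two-sided p-value ≈ 0.0079
Since p ≈ 0.0079 < α = 0.02, reject H0; the data support H1.

t = 2.969; reject H0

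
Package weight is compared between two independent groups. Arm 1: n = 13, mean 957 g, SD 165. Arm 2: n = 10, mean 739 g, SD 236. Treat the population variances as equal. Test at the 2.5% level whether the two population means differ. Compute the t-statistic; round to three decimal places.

2.610

Let group 1 = arm 1, group 2 = arm 2. H0: μ_1 = μ_2; H1: μ_1 ≠ μ_2 (two-sample pooled-variance t-test, two-sided).
s_p² = [(13−1)·165² + (10−1)·236²]/(13+10−2) = 39426.9
t = (957 − 739)/√[39426.9·(1/13 + 1/10)] = 2.610
df = n₁ + n₂ − 2 = 21
Two-sided p-value ≈ 0.0163
Since p ≈ 0.0163 < α = 0.025, reject H0; the evidence is statistically significant.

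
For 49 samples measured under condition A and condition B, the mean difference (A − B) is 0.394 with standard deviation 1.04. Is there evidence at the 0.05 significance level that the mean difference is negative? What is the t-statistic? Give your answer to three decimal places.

2.652

H0: μ_d = 0; H1: μ_d < 0 (paired t-test on the differences, left-tailed).
t = d̄/(s_d/√n) = 0.394/(1.04/√49) = 2.652
df = n − 1 = 48
p-value = P(T ≤ 2.652) ≈ 0.995
Since p ≈ 0.995 > α = 0.05, fail to reject H0; the evidence is not statistically significant.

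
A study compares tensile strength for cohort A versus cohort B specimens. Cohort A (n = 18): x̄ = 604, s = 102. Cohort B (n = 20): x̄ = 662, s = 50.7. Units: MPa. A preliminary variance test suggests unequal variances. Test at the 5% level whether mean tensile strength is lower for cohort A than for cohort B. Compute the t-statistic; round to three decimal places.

Let group 1 = cohort A, group 2 = cohort B. H0: μ_1 = μ_2; H1: μ_1 < μ_2 (Welch's two-sample t-test, left-tailed).
t = (x̄_1 − x̄_2)/√(s_1²/n_1 + s_2²/n_2) = (604 − 662)/√(102²/18 + 50.7²/20) = -2.182
Welch–Satterthwaite df ≈ 24.32
p-value = P(T ≤ -2.182) ≈ 0.0195
Since p ≈ 0.0195 < α = 0.05, reject H0; the evidence is statistically significant.

-2.182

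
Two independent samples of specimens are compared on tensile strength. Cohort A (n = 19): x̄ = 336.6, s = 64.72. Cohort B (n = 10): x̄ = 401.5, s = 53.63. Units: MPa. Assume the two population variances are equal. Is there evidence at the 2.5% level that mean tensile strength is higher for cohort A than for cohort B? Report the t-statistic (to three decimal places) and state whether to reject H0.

t = -2.712; fail to reject H0

Let group 1 = cohort A, group 2 = cohort B. H0: μ_1 = μ_2; H1: μ_1 > μ_2 (two-sample pooled-variance t-test, right-tailed).
s_p² = [(19−1)·64.72² + (10−1)·53.63²]/(19+10−2) = 3751.18
t = (336.6 − 401.5)/√[3751.18·(1/19 + 1/10)] = -2.712
df = n₁ + n₂ − 2 = 27
p-value = P(T ≥ -2.712) ≈ 0.994
Since p ≈ 0.994 > α = 0.025, fail to reject H0; the evidence is not statistically significant.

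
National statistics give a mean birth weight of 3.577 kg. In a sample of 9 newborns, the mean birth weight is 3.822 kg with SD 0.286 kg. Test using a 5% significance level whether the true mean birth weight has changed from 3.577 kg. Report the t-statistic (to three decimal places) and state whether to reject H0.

t = 2.570; reject H0

H0: μ = 3.577; H1: μ ≠ 3.577 (one-sample t-test, two-sided).
t = (x̄ − μ₀)/(s/√n) = (3.822 − 3.577)/(0.286/√9) = 2.570
df = n − 1 = 8
Two-sided p-value ≈ 0.0331
Since p ≈ 0.0331 < α = 0.05, reject H0; the data support H1.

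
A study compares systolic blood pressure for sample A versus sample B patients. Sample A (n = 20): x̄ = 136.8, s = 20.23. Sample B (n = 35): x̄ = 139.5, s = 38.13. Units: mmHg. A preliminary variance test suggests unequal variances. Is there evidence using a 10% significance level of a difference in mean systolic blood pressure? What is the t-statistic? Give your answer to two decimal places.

Let group 1 = sample A, group 2 = sample B. H0: μ_1 = μ_2; H1: μ_1 ≠ μ_2 (Welch's two-sample t-test, two-sided).
t = (x̄_1 − x̄_2)/√(s_1²/n_1 + s_2²/n_2) = (136.8 − 139.5)/√(20.23²/20 + 38.13²/35) = -0.34
Welch–Satterthwaite df ≈ 52.81
Two-sided p-value ≈ 0.7330
Since p ≈ 0.7330 > α = 0.1, fail to reject H0; the evidence is not statistically significant.

-0.34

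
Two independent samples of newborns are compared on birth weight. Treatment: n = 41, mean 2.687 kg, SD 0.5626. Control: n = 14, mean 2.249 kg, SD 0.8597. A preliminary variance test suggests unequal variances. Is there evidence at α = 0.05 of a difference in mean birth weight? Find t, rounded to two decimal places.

Let group 1 = treatment, group 2 = control. H0: μ_1 = μ_2; H1: μ_1 ≠ μ_2 (Welch's two-sample t-test, two-sided).
t = (x̄_1 − x̄_2)/√(s_1²/n_1 + s_2²/n_2) = (2.687 − 2.249)/√(0.5626²/41 + 0.8597²/14) = 1.78
Welch–Satterthwaite df ≈ 16.96
Two-sided p-value ≈ 0.0929
Since p ≈ 0.0929 > α = 0.05, fail to reject H0; the data do not provide sufficient evidence against H0.

1.78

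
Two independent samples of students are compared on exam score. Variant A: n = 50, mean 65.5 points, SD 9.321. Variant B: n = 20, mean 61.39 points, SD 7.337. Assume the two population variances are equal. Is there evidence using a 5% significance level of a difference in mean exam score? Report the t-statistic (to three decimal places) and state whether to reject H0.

t = 1.763; fail to reject H0

Let group 1 = variant A, group 2 = variant B. H0: μ_1 = μ_2; H1: μ_1 ≠ μ_2 (two-sample pooled-variance t-test, two-sided).
s_p² = [(50−1)·9.321² + (20−1)·7.337²]/(50+20−2) = 77.6466
t = (65.5 − 61.39)/√[77.6466·(1/50 + 1/20)] = 1.763
df = n₁ + n₂ − 2 = 68
Two-sided p-value ≈ 0.082
Since p ≈ 0.082 > α = 0.05, fail to reject H0; the data do not provide sufficient evidence against H0.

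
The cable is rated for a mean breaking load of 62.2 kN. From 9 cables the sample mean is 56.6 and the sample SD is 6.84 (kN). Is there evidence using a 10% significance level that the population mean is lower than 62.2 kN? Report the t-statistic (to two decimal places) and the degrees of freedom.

H0: μ = 62.2; H1: μ < 62.2 (one-sample t-test, left-tailed).
t = (x̄ − μ₀)/(s/√n) = (56.6 − 62.2)/(6.84/√9) = -2.46
df = n − 1 = 8
p-value = P(T ≤ -2.46) ≈ 0.020
Since p ≈ 0.020 < α = 0.1, reject H0; the evidence is statistically significant.

t = -2.46, df = 8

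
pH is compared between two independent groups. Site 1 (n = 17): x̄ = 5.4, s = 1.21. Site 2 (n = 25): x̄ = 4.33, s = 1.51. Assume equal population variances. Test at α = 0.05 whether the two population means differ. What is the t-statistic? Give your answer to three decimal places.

2.435

Let group 1 = site 1, group 2 = site 2. H0: μ_1 = μ_2; H1: μ_1 ≠ μ_2 (two-sample pooled-variance t-test, two-sided).
s_p² = [(17−1)·1.21² + (25−1)·1.51²]/(17+25−2) = 1.9537
t = (5.4 − 4.33)/√[1.9537·(1/17 + 1/25)] = 2.435
df = n₁ + n₂ − 2 = 40
Two-sided p-value ≈ 0.0194
Since p ≈ 0.0194 < α = 0.05, reject H0; the data support H1.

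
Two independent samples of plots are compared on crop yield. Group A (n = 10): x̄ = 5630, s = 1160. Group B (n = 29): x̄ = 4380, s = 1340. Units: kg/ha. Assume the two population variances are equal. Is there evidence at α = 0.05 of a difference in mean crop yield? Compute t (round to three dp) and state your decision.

t = 2.625; reject H0

Let group 1 = group A, group 2 = group B. H0: μ_1 = μ_2; H1: μ_1 ≠ μ_2 (two-sample pooled-variance t-test, two-sided).
s_p² = [(10−1)·1160² + (29−1)·1340²]/(10+29−2) = 1686140
t = (5630 − 4380)/√[1686140·(1/10 + 1/29)] = 2.625
df = n₁ + n₂ − 2 = 37
Two-sided p-value ≈ 0.0125
Since p ≈ 0.0125 < α = 0.05, reject H0; the data support H1.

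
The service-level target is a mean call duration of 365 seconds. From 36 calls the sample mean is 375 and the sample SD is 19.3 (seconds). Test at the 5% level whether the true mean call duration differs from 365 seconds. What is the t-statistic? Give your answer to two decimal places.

3.11

H0: μ = 365; H1: μ ≠ 365 (one-sample t-test, two-sided).
t = (x̄ − μ₀)/(s/√n) = (375 − 365)/(19.3/√36) = 3.11
df = n − 1 = 35
Two-sided p-value ≈ 0.004
Since p ≈ 0.004 < α = 0.05, reject H0; the evidence is statistically significant.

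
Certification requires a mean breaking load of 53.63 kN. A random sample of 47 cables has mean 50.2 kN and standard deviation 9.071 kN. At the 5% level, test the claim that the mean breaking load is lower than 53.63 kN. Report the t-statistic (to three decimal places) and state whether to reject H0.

t = -2.592; reject H0

H0: μ = 53.63; H1: μ < 53.63 (one-sample t-test, left-tailed).
t = (x̄ − μ₀)/(s/√n) = (50.2 − 53.63)/(9.071/√47) = -2.592
df = n − 1 = 46
p-value = P(T ≤ -2.592) ≈ 0.0064
Since p ≈ 0.0064 < α = 0.05, reject H0; the evidence is statistically significant.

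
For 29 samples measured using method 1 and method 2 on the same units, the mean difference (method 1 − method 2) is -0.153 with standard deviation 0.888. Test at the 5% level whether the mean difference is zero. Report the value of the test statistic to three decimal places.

-0.928

H0: μ_d = 0; H1: μ_d ≠ 0 (paired t-test on the differences, two-sided).
t = d̄/(s_d/√n) = -0.153/(0.888/√29) = -0.928
df = n − 1 = 28
Two-sided p-value ≈ 0.361
Since p ≈ 0.361 > α = 0.05, fail to reject H0; the evidence is not statistically significant.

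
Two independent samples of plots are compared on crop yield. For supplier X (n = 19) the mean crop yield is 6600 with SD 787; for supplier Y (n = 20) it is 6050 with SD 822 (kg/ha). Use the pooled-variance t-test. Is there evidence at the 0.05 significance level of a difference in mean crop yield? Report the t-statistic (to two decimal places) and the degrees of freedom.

Let group 1 = supplier X, group 2 = supplier Y. H0: μ_1 = μ_2; H1: μ_1 ≠ μ_2 (two-sample pooled-variance t-test, two-sided).
s_p² = [(19−1)·787² + (20−1)·822²]/(19+20−2) = 648288
t = (6600 − 6050)/√[648288·(1/19 + 1/20)] = 2.13
df = n₁ + n₂ − 2 = 37
Two-sided p-value ≈ 0.040
Since p ≈ 0.040 < α = 0.05, reject H0; the data support H1.

t = 2.13, df = 37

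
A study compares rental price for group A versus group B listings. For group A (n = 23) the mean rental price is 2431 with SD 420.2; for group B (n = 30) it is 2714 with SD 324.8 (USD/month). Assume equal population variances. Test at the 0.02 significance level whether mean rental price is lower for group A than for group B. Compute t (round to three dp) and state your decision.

t = -2.767; reject H0

Let group 1 = group A, group 2 = group B. H0: μ_1 = μ_2; H1: μ_1 < μ_2 (two-sample pooled-variance t-test, left-tailed).
s_p² = [(23−1)·420.2² + (30−1)·324.8²]/(23+30−2) = 136154
t = (2431 − 2714)/√[136154·(1/23 + 1/30)] = -2.767
df = n₁ + n₂ − 2 = 51
p-value = P(T ≤ -2.767) ≈ 0.0039
Since p ≈ 0.0039 < α = 0.02, reject H0; the data support H1.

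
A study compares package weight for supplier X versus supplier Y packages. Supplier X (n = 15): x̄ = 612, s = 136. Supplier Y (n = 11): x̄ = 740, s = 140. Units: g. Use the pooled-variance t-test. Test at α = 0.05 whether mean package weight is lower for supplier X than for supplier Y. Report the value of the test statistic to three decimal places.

-2.342

Let group 1 = supplier X, group 2 = supplier Y. H0: μ_1 = μ_2; H1: μ_1 < μ_2 (two-sample pooled-variance t-test, left-tailed).
s_p² = [(15−1)·136² + (11−1)·140²]/(15+11−2) = 18956
t = (612 − 740)/√[18956·(1/15 + 1/11)] = -2.342
df = n₁ + n₂ − 2 = 24
p-value = P(T ≤ -2.342) ≈ 0.014
Since p ≈ 0.014 < α = 0.05, reject H0; the evidence is statistically significant.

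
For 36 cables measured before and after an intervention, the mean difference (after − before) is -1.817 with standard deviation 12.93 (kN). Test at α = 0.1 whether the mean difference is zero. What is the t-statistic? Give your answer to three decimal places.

-0.843

H0: μ_d = 0; H1: μ_d ≠ 0 (paired t-test on the differences, two-sided).
t = d̄/(s_d/√n) = -1.817/(12.93/√36) = -0.843
df = n − 1 = 35
Two-sided p-value ≈ 0.405
Since p ≈ 0.405 > α = 0.1, fail to reject H0; the evidence is not statistically significant.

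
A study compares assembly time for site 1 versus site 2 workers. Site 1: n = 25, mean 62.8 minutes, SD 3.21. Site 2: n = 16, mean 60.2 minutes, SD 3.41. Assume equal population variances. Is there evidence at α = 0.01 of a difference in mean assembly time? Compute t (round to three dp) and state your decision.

Let group 1 = site 1, group 2 = site 2. H0: μ_1 = μ_2; H1: μ_1 ≠ μ_2 (two-sample pooled-variance t-test, two-sided).
s_p² = [(25−1)·3.21² + (16−1)·3.41²]/(25+16−2) = 10.8133
t = (62.8 − 60.2)/√[10.8133·(1/25 + 1/16)] = 2.470
df = n₁ + n₂ − 2 = 39
Two-sided p-value ≈ 0.018
Since p ≈ 0.018 > α = 0.01, fail to reject H0; the evidence is not statistically significant.

t = 2.470; fail to reject H0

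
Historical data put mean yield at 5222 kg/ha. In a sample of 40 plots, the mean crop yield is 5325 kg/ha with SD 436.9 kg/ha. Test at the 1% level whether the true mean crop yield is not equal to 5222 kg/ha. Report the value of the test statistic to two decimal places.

H0: μ = 5222; H1: μ ≠ 5222 (one-sample t-test, two-sided).
t = (x̄ − μ₀)/(s/√n) = (5325 − 5222)/(436.9/√40) = 1.49
df = n − 1 = 39
Two-sided p-value ≈ 0.144
Since p ≈ 0.144 > α = 0.01, fail to reject H0; the data do not provide sufficient evidence against H0.

1.49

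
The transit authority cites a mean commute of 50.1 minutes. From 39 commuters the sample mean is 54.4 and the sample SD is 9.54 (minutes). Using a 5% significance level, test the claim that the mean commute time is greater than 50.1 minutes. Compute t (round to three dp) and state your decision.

t = 2.815; reject H0

H0: μ = 50.1; H1: μ > 50.1 (one-sample t-test, right-tailed).
t = (x̄ − μ₀)/(s/√n) = (54.4 − 50.1)/(9.54/√39) = 2.815
df = n − 1 = 38
p-value = P(T ≥ 2.815) ≈ 0.004
Since p ≈ 0.004 < α = 0.05, reject H0; the data support H1.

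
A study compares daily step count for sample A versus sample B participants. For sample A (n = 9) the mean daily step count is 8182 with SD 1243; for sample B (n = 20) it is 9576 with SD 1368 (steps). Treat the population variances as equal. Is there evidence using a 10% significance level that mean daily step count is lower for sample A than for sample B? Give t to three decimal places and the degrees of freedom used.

Let group 1 = sample A, group 2 = sample B. H0: μ_1 = μ_2; H1: μ_1 < μ_2 (two-sample pooled-variance t-test, left-tailed).
s_p² = [(9−1)·1243² + (20−1)·1368²]/(9+20−2) = 1774720
t = (8182 − 9576)/√[1774720·(1/9 + 1/20)] = -2.607
df = n₁ + n₂ − 2 = 27
p-value = P(T ≤ -2.607) ≈ 0.007
Since p ≈ 0.007 < α = 0.1, reject H0; the evidence is statistically significant.

t = -2.607, df = 27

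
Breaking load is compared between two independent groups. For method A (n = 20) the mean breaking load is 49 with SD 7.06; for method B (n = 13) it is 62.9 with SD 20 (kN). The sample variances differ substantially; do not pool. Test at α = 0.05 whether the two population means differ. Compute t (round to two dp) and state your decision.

Let group 1 = method A, group 2 = method B. H0: μ_1 = μ_2; H1: μ_1 ≠ μ_2 (Welch's two-sample t-test, two-sided).
t = (x̄_1 − x̄_2)/√(s_1²/n_1 + s_2²/n_2) = (49 − 62.9)/√(7.06²/20 + 20²/13) = -2.41
Welch–Satterthwaite df ≈ 13.96
Two-sided p-value ≈ 0.030
Since p ≈ 0.030 < α = 0.05, reject H0; the evidence is statistically significant.

t = -2.41; reject H0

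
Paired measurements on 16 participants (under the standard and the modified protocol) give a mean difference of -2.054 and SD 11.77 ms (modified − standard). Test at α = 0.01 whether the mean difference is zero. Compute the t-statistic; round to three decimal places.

-0.698

H0: μ_d = 0; H1: μ_d ≠ 0 (paired t-test on the differences, two-sided).
t = d̄/(s_d/√n) = -2.054/(11.77/√16) = -0.698
df = n − 1 = 15
Two-sided p-value ≈ 0.4958
Since p ≈ 0.4958 > α = 0.01, fail to reject H0; the data do not provide sufficient evidence against H0.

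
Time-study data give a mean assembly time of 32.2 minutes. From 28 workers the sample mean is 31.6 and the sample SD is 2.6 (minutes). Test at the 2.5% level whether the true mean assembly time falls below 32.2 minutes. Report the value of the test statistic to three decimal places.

H0: μ = 32.2; H1: μ < 32.2 (one-sample t-test, left-tailed).
t = (x̄ − μ₀)/(s/√n) = (31.6 − 32.2)/(2.6/√28) = -1.221
df = n − 1 = 27
p-value = P(T ≤ -1.221) ≈ 0.116
Since p ≈ 0.116 > α = 0.025, fail to reject H0; the data do not provide sufficient evidence against H0.

-1.221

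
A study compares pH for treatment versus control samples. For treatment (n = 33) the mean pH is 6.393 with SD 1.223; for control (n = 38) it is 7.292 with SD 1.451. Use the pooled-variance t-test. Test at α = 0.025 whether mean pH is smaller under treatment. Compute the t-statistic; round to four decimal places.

Let group 1 = treatment, group 2 = control. H0: μ_1 = μ_2; H1: μ_1 < μ_2 (two-sample pooled-variance t-test, left-tailed).
s_p² = [(33−1)·1.223² + (38−1)·1.451²]/(33+38−2) = 1.82265
t = (6.393 − 7.292)/√[1.82265·(1/33 + 1/38)] = -2.7985
df = n₁ + n₂ − 2 = 69
p-value = P(T ≤ -2.7985) ≈ 0.0033
Since p ≈ 0.0033 < α = 0.025, reject H0; the evidence is statistically significant.

-2.7985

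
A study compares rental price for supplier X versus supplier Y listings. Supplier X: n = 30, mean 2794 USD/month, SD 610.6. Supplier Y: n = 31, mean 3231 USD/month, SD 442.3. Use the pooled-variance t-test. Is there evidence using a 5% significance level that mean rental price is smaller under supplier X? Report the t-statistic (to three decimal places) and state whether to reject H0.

Let group 1 = supplier X, group 2 = supplier Y. H0: μ_1 = μ_2; H1: μ_1 < μ_2 (two-sample pooled-variance t-test, left-tailed).
s_p² = [(30−1)·610.6² + (31−1)·442.3²]/(30+31−2) = 282729
t = (2794 − 3231)/√[282729·(1/30 + 1/31)] = -3.209
df = n₁ + n₂ − 2 = 59
p-value = P(T ≤ -3.209) ≈ 0.001
Since p ≈ 0.001 < α = 0.05, reject H0; the evidence is statistically significant.

t = -3.209; reject H0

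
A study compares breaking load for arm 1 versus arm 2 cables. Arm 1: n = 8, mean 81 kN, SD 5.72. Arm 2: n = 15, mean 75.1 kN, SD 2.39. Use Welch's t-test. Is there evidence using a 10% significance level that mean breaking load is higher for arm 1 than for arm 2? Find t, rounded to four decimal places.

2.7904

Let group 1 = arm 1, group 2 = arm 2. H0: μ_1 = μ_2; H1: μ_1 > μ_2 (Welch's two-sample t-test, right-tailed).
t = (x̄_1 − x̄_2)/√(s_1²/n_1 + s_2²/n_2) = (81 − 75.1)/√(5.72²/8 + 2.39²/15) = 2.7904
Welch–Satterthwaite df ≈ 8.33
p-value = P(T ≥ 2.7904) ≈ 0.011
Since p ≈ 0.011 < α = 0.1, reject H0; the data support H1.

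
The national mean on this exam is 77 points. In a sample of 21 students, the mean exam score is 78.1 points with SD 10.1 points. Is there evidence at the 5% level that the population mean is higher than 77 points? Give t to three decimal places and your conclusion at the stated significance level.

t = 0.499; fail to reject H0

H0: μ = 77; H1: μ > 77 (one-sample t-test, right-tailed).
t = (x̄ − μ₀)/(s/√n) = (78.1 − 77)/(10.1/√21) = 0.499
df = n − 1 = 20
p-value = P(T ≥ 0.499) ≈ 0.3116
Since p ≈ 0.3116 > α = 0.05, fail to reject H0; the data do not provide sufficient evidence against H0.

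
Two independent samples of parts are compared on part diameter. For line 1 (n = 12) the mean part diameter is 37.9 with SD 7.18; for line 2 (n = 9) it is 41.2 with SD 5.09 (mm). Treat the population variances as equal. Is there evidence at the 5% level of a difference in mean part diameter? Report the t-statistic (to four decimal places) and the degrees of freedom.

Let group 1 = line 1, group 2 = line 2. H0: μ_1 = μ_2; H1: μ_1 ≠ μ_2 (two-sample pooled-variance t-test, two-sided).
s_p² = [(12−1)·7.18² + (9−1)·5.09²]/(12+9−2) = 40.7548
t = (37.9 − 41.2)/√[40.7548·(1/12 + 1/9)] = -1.1723
df = n₁ + n₂ − 2 = 19
Two-sided p-value ≈ 0.256
Since p ≈ 0.256 > α = 0.05, fail to reject H0; the data do not provide sufficient evidence against H0.

t = -1.1723, df = 19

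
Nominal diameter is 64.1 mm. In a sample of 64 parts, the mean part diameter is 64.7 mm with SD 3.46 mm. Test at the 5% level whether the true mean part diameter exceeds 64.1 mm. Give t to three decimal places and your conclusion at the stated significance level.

t = 1.387; fail to reject H0

H0: μ = 64.1; H1: μ > 64.1 (one-sample t-test, right-tailed).
t = (x̄ − μ₀)/(s/√n) = (64.7 − 64.1)/(3.46/√64) = 1.387
df = n − 1 = 63
p-value = P(T ≥ 1.387) ≈ 0.0851
Since p ≈ 0.0851 > α = 0.05, fail to reject H0; the evidence is not statistically significant.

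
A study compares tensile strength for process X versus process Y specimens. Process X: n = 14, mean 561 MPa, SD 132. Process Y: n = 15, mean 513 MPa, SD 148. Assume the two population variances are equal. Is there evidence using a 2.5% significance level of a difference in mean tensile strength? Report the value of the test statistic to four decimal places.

0.9192

Let group 1 = process X, group 2 = process Y. H0: μ_1 = μ_2; H1: μ_1 ≠ μ_2 (two-sample pooled-variance t-test, two-sided).
s_p² = [(14−1)·132² + (15−1)·148²]/(14+15−2) = 19747
t = (561 − 513)/√[19747·(1/14 + 1/15)] = 0.9192
df = n₁ + n₂ − 2 = 27
Two-sided p-value ≈ 0.3661
Since p ≈ 0.3661 > α = 0.025, fail to reject H0; the data do not provide sufficient evidence against H0.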